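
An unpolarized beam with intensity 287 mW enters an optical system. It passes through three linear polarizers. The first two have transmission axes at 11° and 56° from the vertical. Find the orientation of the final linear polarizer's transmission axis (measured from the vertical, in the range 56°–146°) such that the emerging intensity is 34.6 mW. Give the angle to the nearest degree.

Unpolarized light through the first polarizer → I₁ = ½ I₀, now polarized at 11°.
I₂ = I₁ cos²(56° − 11°) = 0.5 I₀ · cos²(45°) = 0.25 I₀.
Target fraction: 34.6 / 287 mW = 0.1206 of I₀.
Need I₃/I₀ = 0.1206, so cos²(θ − 56°) = 0.1206 / 0.25 = 0.4822.
θ − 56° = arccos(√0.4822) = 46.0°, giving θ ≈ 56 + 46.0 = 102.0°.

θ ≈ 102°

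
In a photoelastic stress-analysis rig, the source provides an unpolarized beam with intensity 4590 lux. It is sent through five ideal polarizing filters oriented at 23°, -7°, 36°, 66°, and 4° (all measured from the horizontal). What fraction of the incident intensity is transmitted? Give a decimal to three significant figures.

I/I₀ ≈ 0.0332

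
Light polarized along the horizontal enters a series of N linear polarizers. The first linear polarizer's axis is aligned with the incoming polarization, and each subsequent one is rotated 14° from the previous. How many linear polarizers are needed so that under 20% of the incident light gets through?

N = 28

First polarizer is aligned with the polarization: full transmission.
Each further stage multiplies by cos²(14°) = 0.9415.
After N polarizers: T = 0.9415^(N−1). Require T < 0.20 ⇒ N−1 > ln(0.20)/ln(0.9415) = 26.69, so N−1 ≥ 27 and N = 28.
Check: N=28 gives T = 0.1963 < 0.20; N=27 gives T = 0.2085.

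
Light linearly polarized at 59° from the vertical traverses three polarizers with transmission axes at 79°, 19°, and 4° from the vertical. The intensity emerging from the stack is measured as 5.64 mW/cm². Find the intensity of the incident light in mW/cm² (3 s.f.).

I₀ ≈ 27.4 mW/cm²

I₁ = I₀ cos²(79° − 59°) = I₀ cos²(20°) = 0.883 I₀.
I₂ = I₁ cos²(19° − 79°) = 0.883 I₀ · cos²(60°) = 0.2208 I₀.
I₃ = I₂ cos²(4° − 19°) = 0.2208 I₀ · cos²(15°) = 0.206 I₀.
So 5.64 mW/cm² = 0.206 I₀, giving I₀ = 5.64/0.206 = 27.38 mW/cm².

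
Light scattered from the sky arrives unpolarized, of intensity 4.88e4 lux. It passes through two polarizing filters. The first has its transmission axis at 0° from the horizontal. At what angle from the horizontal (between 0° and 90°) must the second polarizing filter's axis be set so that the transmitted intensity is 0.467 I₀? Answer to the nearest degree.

Unpolarized light through the first polarizer → I₁ = ½ I₀, now polarized at 0°.
Need I₂/I₀ = 0.467, so cos²(θ − 0°) = 0.467 / 0.5 = 0.934.
θ − 0° = arccos(√0.934) = 14.9°, giving θ ≈ 0 + 14.9 = 14.9°.

θ ≈ 15°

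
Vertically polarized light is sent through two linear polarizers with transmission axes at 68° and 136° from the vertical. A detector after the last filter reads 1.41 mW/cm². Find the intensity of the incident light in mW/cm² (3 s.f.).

By Malus's law, I₁ = I₀ cos²(68° − 0°) = I₀ cos²(68°) = 0.1403 I₀.
I₂ = I₁ cos²(136° − 68°) = 0.1403 I₀ · cos²(68°) = 0.01969 I₀.
So 1.41 mW/cm² = 0.01969 I₀, giving I₀ = 1.41/0.01969 = 71.6 mW/cm².

I₀ ≈ 71.6 mW/cm²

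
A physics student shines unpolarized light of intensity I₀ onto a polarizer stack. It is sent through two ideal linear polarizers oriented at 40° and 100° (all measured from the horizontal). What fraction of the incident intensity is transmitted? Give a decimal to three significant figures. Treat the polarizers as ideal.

≈ 0.125 I₀

Unpolarized light through the first polarizer → I₁ = ½ I₀, now polarized at 40°.
I₂ = I₁ cos²(100° − 40°) = 0.5 I₀ · cos²(60°) = 0.125 I₀.
Transmitted fraction = 0.125.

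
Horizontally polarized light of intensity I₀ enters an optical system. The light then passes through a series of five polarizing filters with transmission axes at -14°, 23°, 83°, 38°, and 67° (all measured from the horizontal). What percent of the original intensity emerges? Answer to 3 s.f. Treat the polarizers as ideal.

≈ 5.74%

By Malus's law, I₁ = I₀ cos²(-14° − 0°) = I₀ cos²(14°) = 0.9415 I₀.
I₂ = I₁ cos²(23° + 14°) = 0.9415 I₀ · cos²(37°) = 0.6005 I₀.
I₃ = I₂ cos²(83° − 23°) = 0.6005 I₀ · cos²(60°) = 0.1501 I₀.
I₄ = I₃ cos²(38° − 83°) = 0.1501 I₀ · cos²(45°) = 0.07506 I₀.
I₅ = I₄ cos²(67° − 38°) = 0.07506 I₀ · cos²(29°) = 0.05742 I₀.
That is 5.742% of the incident intensity.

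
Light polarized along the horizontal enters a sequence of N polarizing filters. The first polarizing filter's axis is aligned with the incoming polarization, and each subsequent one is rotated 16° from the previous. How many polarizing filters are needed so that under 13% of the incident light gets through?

First polarizer is aligned with the polarization: full transmission.
Each further stage multiplies by cos²(16°) = 0.924.
After N polarizers: T = 0.924^(N−1). Require T < 0.13 ⇒ N−1 > ln(0.13)/ln(0.924) = 25.82, so N−1 ≥ 26 and N = 27.
Check: N=27 gives T = 0.1282 < 0.13; N=26 gives T = 0.1387.

N = 27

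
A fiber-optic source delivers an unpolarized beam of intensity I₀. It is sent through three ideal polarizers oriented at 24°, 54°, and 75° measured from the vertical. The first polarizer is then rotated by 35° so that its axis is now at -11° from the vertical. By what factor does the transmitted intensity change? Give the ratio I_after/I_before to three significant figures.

I_new/I_old ≈ 0.238

Before rotation:
Unpolarized light through the first polarizer → I₁ = ½ I₀, now polarized at 24°.
I₂ = I₁ cos²(54° − 24°) = 0.5 I₀ · cos²(30°) = 0.375 I₀.
I₃ = I₂ cos²(75° − 54°) = 0.375 I₀ · cos²(21°) = 0.3268 I₀.
After rotation:
Unpolarized light through the first polarizer → I₁ = ½ I₀, now polarized at -11°.
I₂ = I₁ cos²(54° + 11°) = 0.5 I₀ · cos²(65°) = 0.0893 I₀.
I₃ = I₂ cos²(75° − 54°) = 0.0893 I₀ · cos²(21°) = 0.07783 I₀.
Ratio = 0.07783 / 0.3268 = 0.2381.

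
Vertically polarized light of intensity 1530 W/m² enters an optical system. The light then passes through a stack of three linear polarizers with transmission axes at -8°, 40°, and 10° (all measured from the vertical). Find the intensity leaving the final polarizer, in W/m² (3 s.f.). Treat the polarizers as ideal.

I ≈ 504 W/m²

I₁ = 1530 W/m² · cos²(8°) = 1500 W/m².
I₂ = I₁ · cos²(48°) = 1500 · 0.4477 = 671.8 W/m².
I₃ = I₂ · cos²(30°) = 671.8 · 0.75 = 503.8 W/m².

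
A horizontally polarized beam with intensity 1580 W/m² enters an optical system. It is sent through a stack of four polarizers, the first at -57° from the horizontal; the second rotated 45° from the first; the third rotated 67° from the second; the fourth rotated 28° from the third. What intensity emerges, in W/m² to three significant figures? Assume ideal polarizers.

I ≈ 27.9 W/m²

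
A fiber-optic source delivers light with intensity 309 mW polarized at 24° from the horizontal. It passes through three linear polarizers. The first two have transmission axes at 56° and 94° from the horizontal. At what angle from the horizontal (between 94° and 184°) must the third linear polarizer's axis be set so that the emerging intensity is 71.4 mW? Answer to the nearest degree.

By Malus's law, I₁ = I₀ cos²(56° − 24°) = I₀ cos²(32°) = 0.7192 I₀.
I₂ = I₁ cos²(94° − 56°) = 0.7192 I₀ · cos²(38°) = 0.4466 I₀.
Target fraction: 71.4 / 309 mW = 0.2311 of I₀.
Need I₃/I₀ = 0.2311, so cos²(θ − 94°) = 0.2311 / 0.4466 = 0.5174.
θ − 94° = arccos(√0.5174) = 44.0°, giving θ ≈ 94 + 44.0 = 138.0°.

θ ≈ 138°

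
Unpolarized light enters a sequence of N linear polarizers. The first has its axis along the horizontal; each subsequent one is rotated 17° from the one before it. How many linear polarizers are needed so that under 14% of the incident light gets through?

N = 16

First polarizer halves the unpolarized light: factor 1/2.
Each further stage multiplies by cos²(17°) = 0.9145.
After N polarizers: T = 0.5·0.9145^(N−1). Require T < 0.14 ⇒ N−1 > ln(0.14/0.5)/ln(0.9145) = 14.25, so N−1 ≥ 15 and N = 16.
Check: N=16 gives T = 0.1309 < 0.14; N=15 gives T = 0.1431.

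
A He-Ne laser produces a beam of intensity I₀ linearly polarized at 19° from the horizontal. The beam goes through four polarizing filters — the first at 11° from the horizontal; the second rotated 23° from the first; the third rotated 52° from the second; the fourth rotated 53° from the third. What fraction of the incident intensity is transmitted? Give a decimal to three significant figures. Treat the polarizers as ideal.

I₁ = I₀ cos²(11° − 19°) = I₀ cos²(8°) = 0.9806 I₀.
I₂ = I₁ cos²(23°) = 0.9806 · 0.8473 I₀ = 0.8309 I₀.
I₃ = I₂ cos²(52°) = 0.8309 · 0.379 I₀ = 0.315 I₀.
I₄ = I₃ cos²(53°) = 0.315 · 0.3622 I₀ = 0.1141 I₀.
Transmitted fraction = 0.1141.

≈ 0.114 I₀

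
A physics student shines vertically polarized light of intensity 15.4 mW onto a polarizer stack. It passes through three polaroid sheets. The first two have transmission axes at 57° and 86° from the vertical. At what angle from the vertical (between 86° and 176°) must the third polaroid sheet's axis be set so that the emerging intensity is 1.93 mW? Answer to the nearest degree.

I₁ = I₀ cos²(57° − 0°) = I₀ cos²(57°) = 0.2966 I₀.
I₂ = I₁ cos²(86° − 57°) = 0.2966 I₀ · cos²(29°) = 0.2269 I₀.
Target fraction: 1.93 / 15.4 mW = 0.1253 of I₀.
Need I₃/I₀ = 0.1253, so cos²(θ − 86°) = 0.1253 / 0.2269 = 0.5523.
θ − 86° = arccos(√0.5523) = 42.0°, giving θ ≈ 86 + 42.0 = 128.0°.

θ ≈ 128°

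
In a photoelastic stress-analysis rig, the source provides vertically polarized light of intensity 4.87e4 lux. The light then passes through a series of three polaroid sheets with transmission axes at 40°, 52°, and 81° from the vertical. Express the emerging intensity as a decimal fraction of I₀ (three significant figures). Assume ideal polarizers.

I/I₀ ≈ 0.429

I₁ = 4.87e4 lux · cos²(40°) = 2.858e+04 lux.
I₂ = I₁ · cos²(12°) = 2.858e+04 · 0.9568 = 2.734e+04 lux.
I₃ = I₂ · cos²(29°) = 2.734e+04 · 0.765 = 2.092e+04 lux.
Transmitted fraction = 0.4295.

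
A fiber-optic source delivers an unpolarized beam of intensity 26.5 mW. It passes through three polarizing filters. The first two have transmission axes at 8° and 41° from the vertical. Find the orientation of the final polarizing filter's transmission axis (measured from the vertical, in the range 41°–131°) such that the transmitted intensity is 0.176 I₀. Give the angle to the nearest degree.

Unpolarized light through the first polarizer → I₁ = ½ I₀, now polarized at 8°.
I₂ = I₁ cos²(41° − 8°) = 0.5 I₀ · cos²(33°) = 0.3517 I₀.
Need I₃/I₀ = 0.176, so cos²(θ − 41°) = 0.176 / 0.3517 = 0.5004.
θ − 41° = arccos(√0.5004) = 45.0°, giving θ ≈ 41 + 45.0 = 86.0°.

θ ≈ 86°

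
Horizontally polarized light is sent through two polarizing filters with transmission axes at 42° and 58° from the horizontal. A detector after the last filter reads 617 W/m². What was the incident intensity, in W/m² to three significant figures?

I₀ ≈ 1210 W/m²

I₁ = I₀ cos²(42° − 0°) = I₀ cos²(42°) = 0.5523 I₀.
I₂ = I₁ cos²(58° − 42°) = 0.5523 I₀ · cos²(16°) = 0.5103 I₀.
So 617 W/m² = 0.5103 I₀, giving I₀ = 617/0.5103 = 1209 W/m².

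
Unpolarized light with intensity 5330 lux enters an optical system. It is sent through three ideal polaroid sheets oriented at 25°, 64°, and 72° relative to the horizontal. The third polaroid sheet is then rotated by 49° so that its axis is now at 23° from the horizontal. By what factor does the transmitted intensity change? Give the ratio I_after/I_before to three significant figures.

I_new/I_old ≈ 0.581

Before rotation:
Unpolarized light through the first polarizer → I₁ = ½ I₀, now polarized at 25°.
I₂ = I₁ cos²(64° − 25°) = 0.5 I₀ · cos²(39°) = 0.302 I₀.
I₃ = I₂ cos²(72° − 64°) = 0.302 I₀ · cos²(8°) = 0.2961 I₀.
After rotation:
Unpolarized light through the first polarizer → I₁ = ½ I₀, now polarized at 25°.
I₂ = I₁ cos²(64° − 25°) = 0.5 I₀ · cos²(39°) = 0.302 I₀.
I₃ = I₂ cos²(23° − 64°) = 0.302 I₀ · cos²(41°) = 0.172 I₀.
Ratio = 0.172 / 0.2961 = 0.5808.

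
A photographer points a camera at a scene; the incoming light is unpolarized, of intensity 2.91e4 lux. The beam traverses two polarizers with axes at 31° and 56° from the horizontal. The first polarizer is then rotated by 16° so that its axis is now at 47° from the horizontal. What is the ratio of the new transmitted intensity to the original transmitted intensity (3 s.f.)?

I_new/I_old ≈ 1.19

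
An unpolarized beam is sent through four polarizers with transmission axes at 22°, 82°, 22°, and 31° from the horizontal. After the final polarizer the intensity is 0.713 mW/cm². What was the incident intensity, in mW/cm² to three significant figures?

Unpolarized light through the first polarizer → I₁ = ½ I₀, now polarized at 22°.
I₂ = I₁ cos²(82° − 22°) = 0.5 I₀ · cos²(60°) = 0.125 I₀.
I₃ = I₂ cos²(22° − 82°) = 0.125 I₀ · cos²(60°) = 0.03125 I₀.
I₄ = I₃ cos²(31° − 22°) = 0.03125 I₀ · cos²(9°) = 0.03049 I₀.
So 0.713 mW/cm² = 0.03049 I₀, giving I₀ = 0.713/0.03049 = 23.39 mW/cm².

I₀ ≈ 23.4 mW/cm²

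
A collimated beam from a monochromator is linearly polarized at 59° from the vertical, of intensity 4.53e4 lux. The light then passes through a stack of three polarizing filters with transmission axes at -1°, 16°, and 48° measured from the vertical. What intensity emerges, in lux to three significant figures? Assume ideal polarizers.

I ≈ 7450 lux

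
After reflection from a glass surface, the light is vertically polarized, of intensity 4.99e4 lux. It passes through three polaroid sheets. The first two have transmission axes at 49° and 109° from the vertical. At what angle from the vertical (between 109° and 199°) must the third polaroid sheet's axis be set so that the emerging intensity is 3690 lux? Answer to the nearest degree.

By Malus's law, I₁ = I₀ cos²(49° − 0°) = I₀ cos²(49°) = 0.4304 I₀.
I₂ = I₁ cos²(109° − 49°) = 0.4304 I₀ · cos²(60°) = 0.1076 I₀.
Target fraction: 3690 / 4.99e4 lux = 0.07395 of I₀.
Need I₃/I₀ = 0.07395, so cos²(θ − 109°) = 0.07395 / 0.1076 = 0.6872.
θ − 109° = arccos(√0.6872) = 34.0°, giving θ ≈ 109 + 34.0 = 143.0°.

θ ≈ 143°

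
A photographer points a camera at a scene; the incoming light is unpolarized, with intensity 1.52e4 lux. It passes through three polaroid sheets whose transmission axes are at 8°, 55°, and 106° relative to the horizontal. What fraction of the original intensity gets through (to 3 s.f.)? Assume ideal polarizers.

I/I₀ ≈ 0.0921

Unpolarized light through the first polarizer → I₁ = 1.52e4 lux/2 = 7600 lux, polarized at 8°.
I₂ = I₁ · cos²(47°) = 7600 · 0.4651 = 3535 lux.
I₃ = I₂ · cos²(51°) = 3535 · 0.396 = 1400 lux.
Transmitted fraction = 0.0921.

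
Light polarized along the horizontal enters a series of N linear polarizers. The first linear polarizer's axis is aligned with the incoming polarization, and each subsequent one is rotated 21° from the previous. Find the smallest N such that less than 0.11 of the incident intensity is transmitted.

First polarizer is aligned with the polarization: full transmission.
Each further stage multiplies by cos²(21°) = 0.8716.
After N polarizers: T = 0.8716^(N−1). Require T < 0.11 ⇒ N−1 > ln(0.11)/ln(0.8716) = 16.06, so N−1 ≥ 17 and N = 18.
Check: N=18 gives T = 0.09664 < 0.11; N=17 gives T = 0.1109.

N = 18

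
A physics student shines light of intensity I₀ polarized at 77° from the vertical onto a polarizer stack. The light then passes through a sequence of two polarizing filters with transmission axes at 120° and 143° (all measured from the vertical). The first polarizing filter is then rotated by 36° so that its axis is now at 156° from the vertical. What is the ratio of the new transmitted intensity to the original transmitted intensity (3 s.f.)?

Before rotation:
I₁ = I₀ cos²(120° − 77°) = I₀ cos²(43°) = 0.5349 I₀.
I₂ = I₁ cos²(143° − 120°) = 0.5349 I₀ · cos²(23°) = 0.4532 I₀.
After rotation:
I₁ = I₀ cos²(156° − 77°) = I₀ cos²(79°) = 0.03641 I₀.
I₂ = I₁ cos²(143° − 156°) = 0.03641 I₀ · cos²(13°) = 0.03457 I₀.
Ratio = 0.03457 / 0.4532 = 0.07627.

I_new/I_old ≈ 0.0763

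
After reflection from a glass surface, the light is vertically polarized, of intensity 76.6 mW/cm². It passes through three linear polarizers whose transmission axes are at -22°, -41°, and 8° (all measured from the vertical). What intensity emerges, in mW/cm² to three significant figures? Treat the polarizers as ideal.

I₁ = 76.6 mW/cm² · cos²(22°) = 65.85 mW/cm².
I₂ = I₁ · cos²(19°) = 65.85 · 0.894 = 58.87 mW/cm².
I₃ = I₂ · cos²(49°) = 58.87 · 0.4304 = 25.34 mW/cm².

I ≈ 25.3 mW/cm²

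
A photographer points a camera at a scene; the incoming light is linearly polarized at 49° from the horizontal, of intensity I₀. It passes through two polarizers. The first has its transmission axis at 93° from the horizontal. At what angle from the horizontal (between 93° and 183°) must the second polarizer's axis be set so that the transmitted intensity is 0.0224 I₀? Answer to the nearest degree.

θ ≈ 171°

By Malus's law, I₁ = I₀ cos²(93° − 49°) = I₀ cos²(44°) = 0.5174 I₀.
Need I₂/I₀ = 0.0224, so cos²(θ − 93°) = 0.0224 / 0.5174 = 0.04329.
θ − 93° = arccos(√0.04329) = 78.0°, giving θ ≈ 93 + 78.0 = 171.0°.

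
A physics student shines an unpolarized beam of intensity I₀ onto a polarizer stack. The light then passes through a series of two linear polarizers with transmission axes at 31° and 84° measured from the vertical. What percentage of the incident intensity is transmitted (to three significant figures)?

≈ 18.1%

Unpolarized light through the first polarizer → I₁ = ½ I₀, now polarized at 31°.
I₂ = I₁ cos²(84° − 31°) = 0.5 I₀ · cos²(53°) = 0.1811 I₀.
That is 18.11% of the incident intensity.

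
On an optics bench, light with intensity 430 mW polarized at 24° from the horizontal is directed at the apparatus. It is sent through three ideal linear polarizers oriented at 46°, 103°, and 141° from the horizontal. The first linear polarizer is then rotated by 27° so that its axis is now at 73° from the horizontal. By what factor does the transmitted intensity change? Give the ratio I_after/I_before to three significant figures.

Before rotation:
By Malus's law, I₁ = I₀ cos²(46° − 24°) = I₀ cos²(22°) = 0.8597 I₀.
I₂ = I₁ cos²(103° − 46°) = 0.8597 I₀ · cos²(57°) = 0.255 I₀.
I₃ = I₂ cos²(141° − 103°) = 0.255 I₀ · cos²(38°) = 0.1583 I₀.
After rotation:
I₁ = I₀ cos²(73° − 24°) = I₀ cos²(49°) = 0.4304 I₀.
I₂ = I₁ cos²(103° − 73°) = 0.4304 I₀ · cos²(30°) = 0.3228 I₀.
I₃ = I₂ cos²(141° − 103°) = 0.3228 I₀ · cos²(38°) = 0.2005 I₀.
Ratio = 0.2005 / 0.1583 = 1.266.

I_new/I_old ≈ 1.27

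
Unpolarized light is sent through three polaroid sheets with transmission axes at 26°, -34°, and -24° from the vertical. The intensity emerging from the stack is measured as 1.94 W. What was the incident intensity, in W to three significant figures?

Unpolarized light through the first polarizer → I₁ = ½ I₀, now polarized at 26°.
I₂ = I₁ cos²(-34° − 26°) = 0.5 I₀ · cos²(60°) = 0.125 I₀.
I₃ = I₂ cos²(-24° + 34°) = 0.125 I₀ · cos²(10°) = 0.1212 I₀.
So 1.94 W = 0.1212 I₀, giving I₀ = 1.94/0.1212 = 16 W.

I₀ ≈ 16.0 W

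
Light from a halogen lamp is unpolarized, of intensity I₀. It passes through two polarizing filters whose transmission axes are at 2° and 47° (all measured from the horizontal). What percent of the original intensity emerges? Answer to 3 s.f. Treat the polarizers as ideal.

Unpolarized light through the first polarizer → I₁ = ½ I₀, now polarized at 2°.
I₂ = I₁ cos²(47° − 2°) = 0.5 I₀ · cos²(45°) = 0.25 I₀.
That is 25% of the incident intensity.

≈ 25.0%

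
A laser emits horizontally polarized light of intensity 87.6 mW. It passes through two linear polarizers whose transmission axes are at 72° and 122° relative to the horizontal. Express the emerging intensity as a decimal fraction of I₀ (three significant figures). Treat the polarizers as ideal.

I₁ = 87.6 mW · cos²(72°) = 8.365 mW.
I₂ = I₁ · cos²(50°) = 8.365 · 0.4132 = 3.456 mW.
Transmitted fraction = 0.03945.

I/I₀ ≈ 0.0395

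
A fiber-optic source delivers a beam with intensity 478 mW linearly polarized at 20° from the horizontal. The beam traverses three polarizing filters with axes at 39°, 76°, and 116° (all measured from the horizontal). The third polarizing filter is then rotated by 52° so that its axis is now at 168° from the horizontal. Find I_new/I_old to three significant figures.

I_new/I_old ≈ 0.00208

Before rotation:
I₁ = I₀ cos²(39° − 20°) = I₀ cos²(19°) = 0.894 I₀.
I₂ = I₁ cos²(76° − 39°) = 0.894 I₀ · cos²(37°) = 0.5702 I₀.
I₃ = I₂ cos²(116° − 76°) = 0.5702 I₀ · cos²(40°) = 0.3346 I₀.
After rotation:
I₁ = I₀ cos²(39° − 20°) = I₀ cos²(19°) = 0.894 I₀.
I₂ = I₁ cos²(76° − 39°) = 0.894 I₀ · cos²(37°) = 0.5702 I₀.
Angle between axes 2 and 3: 88°. I₃ = 0.5702 I₀ · cos²(88°) = 0.0006945 I₀.
Ratio = 0.0006945 / 0.3346 = 0.002076.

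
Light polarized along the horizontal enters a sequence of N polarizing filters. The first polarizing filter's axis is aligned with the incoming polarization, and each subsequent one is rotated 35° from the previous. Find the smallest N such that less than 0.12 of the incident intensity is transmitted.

N = 7

First polarizer is aligned with the polarization: full transmission.
Each further stage multiplies by cos²(35°) = 0.671.
After N polarizers: T = 0.671^(N−1). Require T < 0.12 ⇒ N−1 > ln(0.12)/ln(0.671) = 5.31, so N−1 ≥ 6 and N = 7.
Check: N=7 gives T = 0.09128 < 0.12; N=6 gives T = 0.136.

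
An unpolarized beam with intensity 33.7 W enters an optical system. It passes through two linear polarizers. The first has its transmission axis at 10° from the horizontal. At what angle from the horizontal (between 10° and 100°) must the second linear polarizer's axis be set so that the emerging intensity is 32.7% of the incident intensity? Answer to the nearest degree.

θ ≈ 46°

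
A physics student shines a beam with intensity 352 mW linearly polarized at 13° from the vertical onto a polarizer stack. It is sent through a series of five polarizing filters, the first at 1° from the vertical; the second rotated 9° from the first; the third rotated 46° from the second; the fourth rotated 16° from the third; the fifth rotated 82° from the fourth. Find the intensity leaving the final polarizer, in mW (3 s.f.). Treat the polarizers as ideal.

I ≈ 2.84 mW

By Malus's law, I₁ = 352 mW · cos²(12°) = 336.8 mW.
I₂ = I₁ · cos²(9°) = 336.8 · 0.9755 = 328.5 mW.
I₃ = I₂ · cos²(46°) = 328.5 · 0.4826 = 158.5 mW.
I₄ = I₃ · cos²(16°) = 158.5 · 0.924 = 146.5 mW.
I₅ = I₄ · cos²(82°) = 146.5 · 0.01937 = 2.837 mW.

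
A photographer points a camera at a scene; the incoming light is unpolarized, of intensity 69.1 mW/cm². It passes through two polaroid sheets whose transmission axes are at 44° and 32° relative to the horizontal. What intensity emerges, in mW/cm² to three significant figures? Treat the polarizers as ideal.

Unpolarized light through the first polarizer → I₁ = 69.1 mW/cm²/2 = 34.55 mW/cm², polarized at 44°.
I₂ = I₁ · cos²(12°) = 34.55 · 0.9568 = 33.06 mW/cm².

I ≈ 33.1 mW/cm²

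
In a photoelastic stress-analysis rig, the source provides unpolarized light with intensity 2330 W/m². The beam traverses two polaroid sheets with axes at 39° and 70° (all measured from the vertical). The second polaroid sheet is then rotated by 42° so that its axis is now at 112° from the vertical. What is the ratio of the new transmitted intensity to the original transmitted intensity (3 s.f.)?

I_new/I_old ≈ 0.116

Before rotation:
Unpolarized light through the first polarizer → I₁ = ½ I₀, now polarized at 39°.
I₂ = I₁ cos²(70° − 39°) = 0.5 I₀ · cos²(31°) = 0.3674 I₀.
After rotation:
Unpolarized light through the first polarizer → I₁ = ½ I₀, now polarized at 39°.
I₂ = I₁ cos²(112° − 39°) = 0.5 I₀ · cos²(73°) = 0.04274 I₀.
Ratio = 0.04274 / 0.3674 = 0.1163.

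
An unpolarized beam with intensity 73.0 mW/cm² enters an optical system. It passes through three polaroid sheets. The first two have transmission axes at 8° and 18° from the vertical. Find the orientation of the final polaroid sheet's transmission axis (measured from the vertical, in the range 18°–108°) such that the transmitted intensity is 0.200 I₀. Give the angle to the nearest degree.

Unpolarized light through the first polarizer → I₁ = ½ I₀, now polarized at 8°.
I₂ = I₁ cos²(18° − 8°) = 0.5 I₀ · cos²(10°) = 0.4849 I₀.
Need I₃/I₀ = 0.2, so cos²(θ − 18°) = 0.2 / 0.4849 = 0.4124.
θ − 18° = arccos(√0.4124) = 50.0°, giving θ ≈ 18 + 50.0 = 68.0°.

θ ≈ 68°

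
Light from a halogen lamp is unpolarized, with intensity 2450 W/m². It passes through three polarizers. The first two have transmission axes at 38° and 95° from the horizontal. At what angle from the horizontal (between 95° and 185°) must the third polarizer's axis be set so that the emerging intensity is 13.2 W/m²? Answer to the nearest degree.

Unpolarized light through the first polarizer → I₁ = ½ I₀, now polarized at 38°.
I₂ = I₁ cos²(95° − 38°) = 0.5 I₀ · cos²(57°) = 0.1483 I₀.
Target fraction: 13.2 / 2450 W/m² = 0.005388 of I₀.
Need I₃/I₀ = 0.005388, so cos²(θ − 95°) = 0.005388 / 0.1483 = 0.03633.
θ − 95° = arccos(√0.03633) = 79.0°, giving θ ≈ 95 + 79.0 = 174.0°.

θ ≈ 174°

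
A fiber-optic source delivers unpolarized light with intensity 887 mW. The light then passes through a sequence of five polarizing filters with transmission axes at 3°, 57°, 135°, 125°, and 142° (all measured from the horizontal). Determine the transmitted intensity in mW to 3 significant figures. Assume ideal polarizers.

Unpolarized light through the first polarizer → I₁ = 887 mW/2 = 443.5 mW, polarized at 3°.
I₂ = I₁ · cos²(54°) = 443.5 · 0.3455 = 153.2 mW.
I₃ = I₂ · cos²(78°) = 153.2 · 0.04323 = 6.624 mW.
I₄ = I₃ · cos²(10°) = 6.624 · 0.9698 = 6.424 mW.
I₅ = I₄ · cos²(17°) = 6.424 · 0.9145 = 5.875 mW.

I ≈ 5.87 mW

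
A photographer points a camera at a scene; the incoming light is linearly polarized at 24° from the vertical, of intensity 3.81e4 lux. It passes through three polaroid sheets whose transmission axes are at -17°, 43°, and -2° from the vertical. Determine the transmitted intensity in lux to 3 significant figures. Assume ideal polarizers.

I ≈ 2710 lux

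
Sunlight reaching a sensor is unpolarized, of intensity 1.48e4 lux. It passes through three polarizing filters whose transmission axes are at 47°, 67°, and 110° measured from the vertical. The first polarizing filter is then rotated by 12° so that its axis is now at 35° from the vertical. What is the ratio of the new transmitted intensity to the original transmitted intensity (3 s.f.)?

Before rotation:
Unpolarized light through the first polarizer → I₁ = ½ I₀, now polarized at 47°.
I₂ = I₁ cos²(67° − 47°) = 0.5 I₀ · cos²(20°) = 0.4415 I₀.
I₃ = I₂ cos²(110° − 67°) = 0.4415 I₀ · cos²(43°) = 0.2362 I₀.
After rotation:
Unpolarized light through the first polarizer → I₁ = ½ I₀, now polarized at 35°.
I₂ = I₁ cos²(67° − 35°) = 0.5 I₀ · cos²(32°) = 0.3596 I₀.
I₃ = I₂ cos²(110° − 67°) = 0.3596 I₀ · cos²(43°) = 0.1923 I₀.
Ratio = 0.1923 / 0.2362 = 0.8145.

I_new/I_old ≈ 0.814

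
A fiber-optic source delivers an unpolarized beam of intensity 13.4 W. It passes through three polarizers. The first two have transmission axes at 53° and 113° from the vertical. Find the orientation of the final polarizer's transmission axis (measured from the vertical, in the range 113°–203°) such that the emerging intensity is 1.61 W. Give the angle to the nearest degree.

Unpolarized light through the first polarizer → I₁ = ½ I₀, now polarized at 53°.
I₂ = I₁ cos²(113° − 53°) = 0.5 I₀ · cos²(60°) = 0.125 I₀.
Target fraction: 1.61 / 13.4 W = 0.1201 of I₀.
Need I₃/I₀ = 0.1201, so cos²(θ − 113°) = 0.1201 / 0.125 = 0.9612.
θ − 113° = arccos(√0.9612) = 11.4°, giving θ ≈ 113 + 11.4 = 124.4°.

θ ≈ 124°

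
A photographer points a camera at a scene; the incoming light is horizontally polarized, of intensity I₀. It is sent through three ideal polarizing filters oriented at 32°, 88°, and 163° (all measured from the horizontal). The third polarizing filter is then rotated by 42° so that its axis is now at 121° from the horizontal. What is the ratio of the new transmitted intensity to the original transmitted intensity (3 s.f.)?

I_new/I_old ≈ 10.5

Before rotation:
I₁ = I₀ cos²(32° − 0°) = I₀ cos²(32°) = 0.7192 I₀.
I₂ = I₁ cos²(88° − 32°) = 0.7192 I₀ · cos²(56°) = 0.2249 I₀.
I₃ = I₂ cos²(163° − 88°) = 0.2249 I₀ · cos²(75°) = 0.01506 I₀.
After rotation:
I₁ = I₀ cos²(32° − 0°) = I₀ cos²(32°) = 0.7192 I₀.
I₂ = I₁ cos²(88° − 32°) = 0.7192 I₀ · cos²(56°) = 0.2249 I₀.
I₃ = I₂ cos²(121° − 88°) = 0.2249 I₀ · cos²(33°) = 0.1582 I₀.
Ratio = 0.1582 / 0.01506 = 10.5.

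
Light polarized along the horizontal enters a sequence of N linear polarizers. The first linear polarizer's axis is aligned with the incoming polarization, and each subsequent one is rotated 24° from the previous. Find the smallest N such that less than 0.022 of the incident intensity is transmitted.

First polarizer is aligned with the polarization: full transmission.
Each further stage multiplies by cos²(24°) = 0.8346.
After N polarizers: T = 0.8346^(N−1). Require T < 0.022 ⇒ N−1 > ln(0.022)/ln(0.8346) = 21.10, so N−1 ≥ 22 and N = 23.
Check: N=23 gives T = 0.01871 < 0.022; N=22 gives T = 0.02242.

N = 23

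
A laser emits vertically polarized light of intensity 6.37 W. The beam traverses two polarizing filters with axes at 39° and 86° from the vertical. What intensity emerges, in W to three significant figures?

I₁ = 6.37 W · cos²(39°) = 3.847 W.
I₂ = I₁ · cos²(47°) = 3.847 · 0.4651 = 1.789 W.

I ≈ 1.79 W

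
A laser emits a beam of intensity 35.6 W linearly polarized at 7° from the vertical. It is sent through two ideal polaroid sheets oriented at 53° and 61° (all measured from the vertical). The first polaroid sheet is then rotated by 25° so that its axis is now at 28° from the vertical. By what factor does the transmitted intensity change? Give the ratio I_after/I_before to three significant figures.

Before rotation:
I₁ = I₀ cos²(53° − 7°) = I₀ cos²(46°) = 0.4826 I₀.
I₂ = I₁ cos²(61° − 53°) = 0.4826 I₀ · cos²(8°) = 0.4732 I₀.
After rotation:
I₁ = I₀ cos²(28° − 7°) = I₀ cos²(21°) = 0.8716 I₀.
I₂ = I₁ cos²(61° − 28°) = 0.8716 I₀ · cos²(33°) = 0.613 I₀.
Ratio = 0.613 / 0.4732 = 1.296.

I_new/I_old ≈ 1.30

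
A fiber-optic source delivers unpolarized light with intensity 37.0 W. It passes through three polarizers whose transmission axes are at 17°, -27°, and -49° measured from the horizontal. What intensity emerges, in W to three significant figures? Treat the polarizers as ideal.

Unpolarized light through the first polarizer → I₁ = 37.0 W/2 = 18.5 W, polarized at 17°.
I₂ = I₁ · cos²(44°) = 18.5 · 0.5174 = 9.573 W.
I₃ = I₂ · cos²(22°) = 9.573 · 0.8597 = 8.229 W.

I ≈ 8.23 W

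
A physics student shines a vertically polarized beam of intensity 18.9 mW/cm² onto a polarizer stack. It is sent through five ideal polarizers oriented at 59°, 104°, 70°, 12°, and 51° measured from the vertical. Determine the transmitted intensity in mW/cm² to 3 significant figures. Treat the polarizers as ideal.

I ≈ 0.292 mW/cm²

By Malus's law, I₁ = 18.9 mW/cm² · cos²(59°) = 5.013 mW/cm².
I₂ = I₁ · cos²(45°) = 5.013 · 0.5 = 2.507 mW/cm².
I₃ = I₂ · cos²(34°) = 2.507 · 0.6873 = 1.723 mW/cm².
I₄ = I₃ · cos²(58°) = 1.723 · 0.2808 = 0.4838 mW/cm².
I₅ = I₄ · cos²(39°) = 0.4838 · 0.604 = 0.2922 mW/cm².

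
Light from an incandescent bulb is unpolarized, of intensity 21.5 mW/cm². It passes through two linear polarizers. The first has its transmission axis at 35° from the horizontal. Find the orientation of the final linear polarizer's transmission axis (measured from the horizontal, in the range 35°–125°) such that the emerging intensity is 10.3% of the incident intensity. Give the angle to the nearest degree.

Unpolarized light through the first polarizer → I₁ = ½ I₀, now polarized at 35°.
Need I₂/I₀ = 0.103, so cos²(θ − 35°) = 0.103 / 0.5 = 0.206.
θ − 35° = arccos(√0.206) = 63.0°, giving θ ≈ 35 + 63.0 = 98.0°.

θ ≈ 98°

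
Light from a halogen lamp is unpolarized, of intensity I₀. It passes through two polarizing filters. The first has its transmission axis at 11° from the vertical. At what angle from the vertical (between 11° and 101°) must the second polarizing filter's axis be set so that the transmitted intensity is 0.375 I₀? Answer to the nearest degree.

Unpolarized light through the first polarizer → I₁ = ½ I₀, now polarized at 11°.
Need I₂/I₀ = 0.375, so cos²(θ − 11°) = 0.375 / 0.5 = 0.75.
θ − 11° = arccos(√0.75) = 30.0°, giving θ ≈ 11 + 30.0 = 41.0°.

θ ≈ 41°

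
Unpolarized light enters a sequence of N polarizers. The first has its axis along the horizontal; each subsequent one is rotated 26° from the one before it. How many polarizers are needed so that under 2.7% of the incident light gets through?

N = 15

First polarizer halves the unpolarized light: factor 1/2.
Each further stage multiplies by cos²(26°) = 0.8078.
After N polarizers: T = 0.5·0.8078^(N−1). Require T < 0.027 ⇒ N−1 > ln(0.027/0.5)/ln(0.8078) = 13.68, so N−1 ≥ 14 and N = 15.
Check: N=15 gives T = 0.0252 < 0.027; N=14 gives T = 0.0312.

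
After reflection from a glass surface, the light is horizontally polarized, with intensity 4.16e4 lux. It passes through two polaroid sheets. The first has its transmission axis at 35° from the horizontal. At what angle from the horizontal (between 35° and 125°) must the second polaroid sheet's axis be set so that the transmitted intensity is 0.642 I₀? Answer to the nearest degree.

I₁ = I₀ cos²(35° − 0°) = I₀ cos²(35°) = 0.671 I₀.
Need I₂/I₀ = 0.642, so cos²(θ − 35°) = 0.642 / 0.671 = 0.9568.
θ − 35° = arccos(√0.9568) = 12.0°, giving θ ≈ 35 + 12.0 = 47.0°.

θ ≈ 47°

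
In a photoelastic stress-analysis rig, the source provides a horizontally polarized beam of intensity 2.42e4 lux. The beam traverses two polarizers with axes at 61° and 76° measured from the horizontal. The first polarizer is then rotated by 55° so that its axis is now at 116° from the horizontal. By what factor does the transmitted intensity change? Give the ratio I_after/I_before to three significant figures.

Before rotation:
I₁ = I₀ cos²(61° − 0°) = I₀ cos²(61°) = 0.235 I₀.
I₂ = I₁ cos²(76° − 61°) = 0.235 I₀ · cos²(15°) = 0.2193 I₀.
After rotation:
I₁ = I₀ cos²(116° − 0°) = I₀ cos²(64°) = 0.1922 I₀.
I₂ = I₁ cos²(76° − 116°) = 0.1922 I₀ · cos²(40°) = 0.1128 I₀.
Ratio = 0.1128 / 0.2193 = 0.5142.

I_new/I_old ≈ 0.514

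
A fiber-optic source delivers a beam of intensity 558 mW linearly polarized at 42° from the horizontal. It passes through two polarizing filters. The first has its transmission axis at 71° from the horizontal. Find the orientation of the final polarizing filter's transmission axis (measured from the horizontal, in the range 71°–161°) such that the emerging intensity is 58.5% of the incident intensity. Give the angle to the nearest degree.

By Malus's law, I₁ = I₀ cos²(71° − 42°) = I₀ cos²(29°) = 0.765 I₀.
Need I₂/I₀ = 0.585, so cos²(θ − 71°) = 0.585 / 0.765 = 0.7647.
θ − 71° = arccos(√0.7647) = 29.0°, giving θ ≈ 71 + 29.0 = 100.0°.

θ ≈ 100°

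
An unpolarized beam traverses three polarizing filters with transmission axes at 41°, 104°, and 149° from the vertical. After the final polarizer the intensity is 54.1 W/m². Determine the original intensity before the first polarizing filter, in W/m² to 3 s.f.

I₀ ≈ 1050 W/m²

Unpolarized light through the first polarizer → I₁ = ½ I₀, now polarized at 41°.
I₂ = I₁ cos²(104° − 41°) = 0.5 I₀ · cos²(63°) = 0.1031 I₀.
I₃ = I₂ cos²(149° − 104°) = 0.1031 I₀ · cos²(45°) = 0.05153 I₀.
So 54.1 W/m² = 0.05153 I₀, giving I₀ = 54.1/0.05153 = 1050 W/m².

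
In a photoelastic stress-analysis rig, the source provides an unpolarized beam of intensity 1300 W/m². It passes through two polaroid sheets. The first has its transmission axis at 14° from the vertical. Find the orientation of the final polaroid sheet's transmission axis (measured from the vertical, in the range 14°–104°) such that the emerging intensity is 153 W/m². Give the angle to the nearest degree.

Unpolarized light through the first polarizer → I₁ = ½ I₀, now polarized at 14°.
Target fraction: 153 / 1300 W/m² = 0.1177 of I₀.
Need I₂/I₀ = 0.1177, so cos²(θ − 14°) = 0.1177 / 0.5 = 0.2354.
θ − 14° = arccos(√0.2354) = 61.0°, giving θ ≈ 14 + 61.0 = 75.0°.

θ ≈ 75°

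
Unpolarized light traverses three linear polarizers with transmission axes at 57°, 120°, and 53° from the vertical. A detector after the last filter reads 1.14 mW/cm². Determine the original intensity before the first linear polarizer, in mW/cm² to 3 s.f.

I₀ ≈ 72.5 mW/cm²

Unpolarized light through the first polarizer → I₁ = ½ I₀, now polarized at 57°.
I₂ = I₁ cos²(120° − 57°) = 0.5 I₀ · cos²(63°) = 0.1031 I₀.
I₃ = I₂ cos²(53° − 120°) = 0.1031 I₀ · cos²(67°) = 0.01573 I₀.
So 1.14 mW/cm² = 0.01573 I₀, giving I₀ = 1.14/0.01573 = 72.46 mW/cm².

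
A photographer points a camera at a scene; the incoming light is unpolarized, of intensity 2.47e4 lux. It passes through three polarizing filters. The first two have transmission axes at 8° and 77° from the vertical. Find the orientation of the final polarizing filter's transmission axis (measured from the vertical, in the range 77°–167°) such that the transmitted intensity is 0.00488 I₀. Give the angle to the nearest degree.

θ ≈ 151°

Unpolarized light through the first polarizer → I₁ = ½ I₀, now polarized at 8°.
I₂ = I₁ cos²(77° − 8°) = 0.5 I₀ · cos²(69°) = 0.06421 I₀.
Need I₃/I₀ = 0.00488, so cos²(θ − 77°) = 0.00488 / 0.06421 = 0.076.
θ − 77° = arccos(√0.076) = 74.0°, giving θ ≈ 77 + 74.0 = 151.0°.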